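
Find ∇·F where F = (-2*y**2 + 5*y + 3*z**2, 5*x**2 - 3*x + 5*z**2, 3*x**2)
0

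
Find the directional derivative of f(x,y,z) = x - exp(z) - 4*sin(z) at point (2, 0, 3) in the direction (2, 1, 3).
sqrt(14)*(-3*exp(3) + 2 - 12*cos(3))/14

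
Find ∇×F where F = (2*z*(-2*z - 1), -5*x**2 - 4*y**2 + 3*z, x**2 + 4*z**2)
(-3, -2*x - 8*z - 2, -10*x)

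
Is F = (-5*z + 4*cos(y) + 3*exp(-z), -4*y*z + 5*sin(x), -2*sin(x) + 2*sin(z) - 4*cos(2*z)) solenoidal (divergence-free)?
No, ∇·F = -4*z + 8*sin(2*z) + 2*cos(z)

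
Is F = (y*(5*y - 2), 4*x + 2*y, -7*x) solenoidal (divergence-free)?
No, ∇·F = 2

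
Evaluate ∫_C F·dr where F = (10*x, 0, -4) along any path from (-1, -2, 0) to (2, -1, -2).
23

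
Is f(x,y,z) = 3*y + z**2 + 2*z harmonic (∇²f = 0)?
No, ∇²f = 2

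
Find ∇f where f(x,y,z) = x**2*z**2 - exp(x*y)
(2*x*z**2 - y*exp(x*y), -x*exp(x*y), 2*x**2*z)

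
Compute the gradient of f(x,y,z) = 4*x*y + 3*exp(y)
(4*y, 4*x + 3*exp(y), 0)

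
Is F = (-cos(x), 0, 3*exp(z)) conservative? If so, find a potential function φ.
Yes, F is conservative. φ = 3*exp(z) - sin(x)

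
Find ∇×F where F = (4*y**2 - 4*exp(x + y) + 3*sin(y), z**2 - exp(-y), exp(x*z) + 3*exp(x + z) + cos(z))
(-2*z, -z*exp(x*z) - 3*exp(x + z), -8*y + 4*exp(x + y) - 3*cos(y))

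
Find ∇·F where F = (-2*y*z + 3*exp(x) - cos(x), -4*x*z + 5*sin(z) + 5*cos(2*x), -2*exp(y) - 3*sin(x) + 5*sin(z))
3*exp(x) + sin(x) + 5*cos(z)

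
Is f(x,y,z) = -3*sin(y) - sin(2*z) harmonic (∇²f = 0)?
No, ∇²f = 3*sin(y) + 4*sin(2*z)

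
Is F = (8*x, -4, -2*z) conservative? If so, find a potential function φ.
Yes, F is conservative. φ = 4*x**2 - 4*y - z**2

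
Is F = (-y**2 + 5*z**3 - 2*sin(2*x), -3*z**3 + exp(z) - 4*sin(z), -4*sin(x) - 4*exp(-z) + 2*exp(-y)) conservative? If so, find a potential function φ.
No, ∇×F = (9*z**2 - exp(z) + 4*cos(z) - 2*exp(-y), 15*z**2 + 4*cos(x), 2*y) ≠ 0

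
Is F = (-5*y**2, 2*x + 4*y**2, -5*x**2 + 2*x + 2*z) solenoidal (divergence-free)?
No, ∇·F = 8*y + 2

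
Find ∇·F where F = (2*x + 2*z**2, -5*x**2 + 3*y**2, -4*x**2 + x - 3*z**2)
6*y - 6*z + 2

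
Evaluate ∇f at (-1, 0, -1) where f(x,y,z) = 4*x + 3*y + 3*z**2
(4, 3, -6)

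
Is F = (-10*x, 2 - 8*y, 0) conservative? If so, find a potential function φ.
Yes, F is conservative. φ = -5*x**2 - 4*y**2 + 2*y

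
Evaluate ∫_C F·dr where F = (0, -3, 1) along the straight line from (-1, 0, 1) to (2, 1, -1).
-5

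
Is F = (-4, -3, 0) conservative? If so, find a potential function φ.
Yes, F is conservative. φ = -4*x - 3*y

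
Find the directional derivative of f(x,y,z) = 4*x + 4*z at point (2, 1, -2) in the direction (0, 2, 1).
4*sqrt(5)/5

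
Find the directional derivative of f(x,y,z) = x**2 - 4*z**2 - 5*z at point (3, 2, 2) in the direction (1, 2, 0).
6*sqrt(5)/5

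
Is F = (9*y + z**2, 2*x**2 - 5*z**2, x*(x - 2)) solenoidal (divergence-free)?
Yes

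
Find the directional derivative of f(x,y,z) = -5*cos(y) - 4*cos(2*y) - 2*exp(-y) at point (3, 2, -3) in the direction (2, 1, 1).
sqrt(6)*((8*sin(4) + 5*sin(2))*exp(2) + 2)*exp(-2)/6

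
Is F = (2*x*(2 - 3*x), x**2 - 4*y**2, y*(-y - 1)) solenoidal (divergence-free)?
No, ∇·F = -12*x - 8*y + 4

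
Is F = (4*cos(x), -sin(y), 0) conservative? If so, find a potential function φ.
Yes, F is conservative. φ = 4*sin(x) + cos(y)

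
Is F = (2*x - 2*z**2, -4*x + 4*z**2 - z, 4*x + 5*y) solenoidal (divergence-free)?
No, ∇·F = 2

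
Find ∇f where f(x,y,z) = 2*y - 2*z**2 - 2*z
(0, 2, -4*z - 2)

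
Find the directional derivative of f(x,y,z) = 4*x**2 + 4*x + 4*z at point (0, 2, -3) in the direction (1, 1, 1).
8*sqrt(3)/3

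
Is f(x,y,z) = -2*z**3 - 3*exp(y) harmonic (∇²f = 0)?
No, ∇²f = -12*z - 3*exp(y)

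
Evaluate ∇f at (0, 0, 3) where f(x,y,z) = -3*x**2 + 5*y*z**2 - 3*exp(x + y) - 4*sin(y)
(-3, 38, 0)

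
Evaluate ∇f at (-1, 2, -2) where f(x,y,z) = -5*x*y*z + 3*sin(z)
(20, -10, 3*cos(2) + 10)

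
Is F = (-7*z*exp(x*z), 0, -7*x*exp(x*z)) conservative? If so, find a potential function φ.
Yes, F is conservative. φ = -7*exp(x*z)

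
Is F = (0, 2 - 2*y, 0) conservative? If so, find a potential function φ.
Yes, F is conservative. φ = y*(2 - y)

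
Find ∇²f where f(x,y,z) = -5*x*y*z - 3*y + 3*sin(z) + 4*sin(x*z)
-4*x**2*sin(x*z) - 4*z**2*sin(x*z) - 3*sin(z)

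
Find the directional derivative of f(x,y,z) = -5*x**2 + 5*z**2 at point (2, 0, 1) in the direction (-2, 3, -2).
20*sqrt(17)/17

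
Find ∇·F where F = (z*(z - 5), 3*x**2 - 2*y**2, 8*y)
-4*y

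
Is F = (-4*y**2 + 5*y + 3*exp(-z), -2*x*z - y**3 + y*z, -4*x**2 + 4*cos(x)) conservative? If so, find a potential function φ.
No, ∇×F = (2*x - y, 8*x + 4*sin(x) - 3*exp(-z), 8*y - 2*z - 5) ≠ 0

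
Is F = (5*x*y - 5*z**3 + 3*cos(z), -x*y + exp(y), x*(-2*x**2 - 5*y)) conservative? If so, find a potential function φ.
No, ∇×F = (-5*x, 6*x**2 + 5*y - 15*z**2 - 3*sin(z), -5*x - y) ≠ 0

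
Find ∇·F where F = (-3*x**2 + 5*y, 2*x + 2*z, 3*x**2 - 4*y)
-6*x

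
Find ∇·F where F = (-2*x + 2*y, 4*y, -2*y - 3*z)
-1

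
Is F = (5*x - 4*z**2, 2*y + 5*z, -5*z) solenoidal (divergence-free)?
No, ∇·F = 2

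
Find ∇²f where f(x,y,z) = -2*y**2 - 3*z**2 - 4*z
-10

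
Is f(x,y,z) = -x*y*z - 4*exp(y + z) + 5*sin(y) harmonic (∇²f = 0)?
No, ∇²f = -8*exp(y + z) - 5*sin(y)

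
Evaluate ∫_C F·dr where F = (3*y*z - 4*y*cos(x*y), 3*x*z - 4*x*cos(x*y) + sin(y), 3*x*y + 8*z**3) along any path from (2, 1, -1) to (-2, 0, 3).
cos(1) + 4*sin(2) + 165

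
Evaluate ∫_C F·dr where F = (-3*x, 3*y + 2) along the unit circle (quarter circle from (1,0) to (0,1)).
5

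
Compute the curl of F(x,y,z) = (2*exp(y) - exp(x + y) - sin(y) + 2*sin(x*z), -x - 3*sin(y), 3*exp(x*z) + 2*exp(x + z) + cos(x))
(0, 2*x*cos(x*z) - 3*z*exp(x*z) - 2*exp(x + z) + sin(x), -2*exp(y) + exp(x + y) + cos(y) - 1)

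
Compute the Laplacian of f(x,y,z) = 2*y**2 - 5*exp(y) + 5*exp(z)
-5*exp(y) + 5*exp(z) + 4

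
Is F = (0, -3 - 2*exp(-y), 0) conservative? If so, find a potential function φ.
Yes, F is conservative. φ = -3*y + 2*exp(-y)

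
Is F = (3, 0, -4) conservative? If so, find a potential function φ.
Yes, F is conservative. φ = 3*x - 4*z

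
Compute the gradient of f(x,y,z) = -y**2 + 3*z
(0, -2*y, 3)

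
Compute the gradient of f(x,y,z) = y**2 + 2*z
(0, 2*y, 2)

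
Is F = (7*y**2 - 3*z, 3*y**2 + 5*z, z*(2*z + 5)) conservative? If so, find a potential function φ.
No, ∇×F = (-5, -3, -14*y) ≠ 0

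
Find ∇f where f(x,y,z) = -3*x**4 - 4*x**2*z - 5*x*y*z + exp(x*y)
(-12*x**3 - 8*x*z - 5*y*z + y*exp(x*y), x*(-5*z + exp(x*y)), x*(-4*x - 5*y))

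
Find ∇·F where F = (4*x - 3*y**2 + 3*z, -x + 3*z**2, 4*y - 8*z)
-4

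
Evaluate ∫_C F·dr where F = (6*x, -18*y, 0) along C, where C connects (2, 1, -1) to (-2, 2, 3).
-27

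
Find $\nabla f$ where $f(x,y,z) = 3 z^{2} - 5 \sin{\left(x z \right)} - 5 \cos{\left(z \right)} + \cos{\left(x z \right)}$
(-z*(sin(x*z) + 5*cos(x*z)), 0, -x*sin(x*z) - 5*x*cos(x*z) + 6*z + 5*sin(z))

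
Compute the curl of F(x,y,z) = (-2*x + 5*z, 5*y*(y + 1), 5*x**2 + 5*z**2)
(0, 5 - 10*x, 0)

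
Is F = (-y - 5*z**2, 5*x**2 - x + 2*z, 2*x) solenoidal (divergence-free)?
Yes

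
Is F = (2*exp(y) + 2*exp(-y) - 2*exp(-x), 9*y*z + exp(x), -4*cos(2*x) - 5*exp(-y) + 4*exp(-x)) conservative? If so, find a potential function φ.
No, ∇×F = (-9*y + 5*exp(-y), -8*sin(2*x) + 4*exp(-x), sinh(x) - 4*sinh(y) + cosh(x)) ≠ 0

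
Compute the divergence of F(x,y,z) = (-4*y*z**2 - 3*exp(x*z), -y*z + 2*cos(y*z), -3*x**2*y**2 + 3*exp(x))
-z*(3*exp(x*z) + 2*sin(y*z) + 1)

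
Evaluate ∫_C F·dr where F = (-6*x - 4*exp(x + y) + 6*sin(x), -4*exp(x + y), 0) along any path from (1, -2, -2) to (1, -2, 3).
0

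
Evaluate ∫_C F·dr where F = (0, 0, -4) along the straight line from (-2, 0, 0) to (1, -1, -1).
4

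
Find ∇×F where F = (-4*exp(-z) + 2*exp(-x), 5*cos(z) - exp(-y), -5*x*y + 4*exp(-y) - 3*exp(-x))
(-5*x + 5*sin(z) - 4*exp(-y), 5*y + 4*exp(-z) - 3*exp(-x), 0)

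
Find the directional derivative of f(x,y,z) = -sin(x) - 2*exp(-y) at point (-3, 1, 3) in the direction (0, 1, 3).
sqrt(10)*exp(-1)/5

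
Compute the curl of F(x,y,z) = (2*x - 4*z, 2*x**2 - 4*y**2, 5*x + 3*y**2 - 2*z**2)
(6*y, -9, 4*x)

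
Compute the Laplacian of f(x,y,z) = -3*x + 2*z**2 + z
4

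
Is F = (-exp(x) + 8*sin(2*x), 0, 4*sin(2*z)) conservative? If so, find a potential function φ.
Yes, F is conservative. φ = -exp(x) - 4*cos(2*x) - 2*cos(2*z)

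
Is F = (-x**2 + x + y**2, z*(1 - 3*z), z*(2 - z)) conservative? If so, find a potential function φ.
No, ∇×F = (6*z - 1, 0, -2*y) ≠ 0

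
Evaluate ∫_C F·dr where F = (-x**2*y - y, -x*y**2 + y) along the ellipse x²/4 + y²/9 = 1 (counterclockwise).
-3*pi/2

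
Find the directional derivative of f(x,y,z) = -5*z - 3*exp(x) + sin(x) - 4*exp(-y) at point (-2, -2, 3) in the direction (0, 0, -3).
5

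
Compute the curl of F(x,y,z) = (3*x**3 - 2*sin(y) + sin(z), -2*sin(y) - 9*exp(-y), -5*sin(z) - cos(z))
(0, cos(z), 2*cos(y))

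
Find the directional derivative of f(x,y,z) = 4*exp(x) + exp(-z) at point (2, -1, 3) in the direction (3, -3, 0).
2*sqrt(2)*exp(2)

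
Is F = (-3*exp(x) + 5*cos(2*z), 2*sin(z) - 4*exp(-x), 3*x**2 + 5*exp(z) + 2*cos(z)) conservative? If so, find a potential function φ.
No, ∇×F = (-2*cos(z), -6*x - 10*sin(2*z), 4*exp(-x)) ≠ 0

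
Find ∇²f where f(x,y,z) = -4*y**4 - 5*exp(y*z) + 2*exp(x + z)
-5*y**2*exp(y*z) - 48*y**2 - 5*z**2*exp(y*z) + 4*exp(x + z)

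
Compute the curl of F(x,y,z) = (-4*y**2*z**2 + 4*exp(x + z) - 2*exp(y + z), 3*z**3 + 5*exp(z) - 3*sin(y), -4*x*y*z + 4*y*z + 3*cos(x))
(-4*x*z - 9*z**2 + 4*z - 5*exp(z), -8*y**2*z + 4*y*z + 4*exp(x + z) - 2*exp(y + z) + 3*sin(x), 8*y*z**2 + 2*exp(y + z))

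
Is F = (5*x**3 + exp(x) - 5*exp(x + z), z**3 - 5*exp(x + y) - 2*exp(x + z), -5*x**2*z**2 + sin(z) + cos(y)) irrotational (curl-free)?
No, ∇×F = (-3*z**2 + 2*exp(x + z) - sin(y), 10*x*z**2 - 5*exp(x + z), -5*exp(x + y) - 2*exp(x + z))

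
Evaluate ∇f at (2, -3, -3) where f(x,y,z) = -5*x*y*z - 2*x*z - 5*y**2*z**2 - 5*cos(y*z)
(-39, 300 - 15*sin(9), 296 - 15*sin(9))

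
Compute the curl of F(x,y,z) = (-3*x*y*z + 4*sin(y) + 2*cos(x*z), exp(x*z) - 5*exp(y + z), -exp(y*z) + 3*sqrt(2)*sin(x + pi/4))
(-x*exp(x*z) - z*exp(y*z) + 5*exp(y + z), -3*x*y - 2*x*sin(x*z) - 3*sqrt(2)*cos(x + pi/4), 3*x*z + z*exp(x*z) - 4*cos(y))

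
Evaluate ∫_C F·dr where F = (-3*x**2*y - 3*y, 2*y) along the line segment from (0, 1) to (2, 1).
-14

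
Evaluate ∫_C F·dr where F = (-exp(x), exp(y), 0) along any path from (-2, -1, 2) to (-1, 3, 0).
(-2*E + 1 + exp(5))*exp(-2)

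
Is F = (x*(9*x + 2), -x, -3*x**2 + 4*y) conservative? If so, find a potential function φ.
No, ∇×F = (4, 6*x, -1) ≠ 0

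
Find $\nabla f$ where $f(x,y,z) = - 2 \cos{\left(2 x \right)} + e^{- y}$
(4*sin(2*x), -exp(-y), 0)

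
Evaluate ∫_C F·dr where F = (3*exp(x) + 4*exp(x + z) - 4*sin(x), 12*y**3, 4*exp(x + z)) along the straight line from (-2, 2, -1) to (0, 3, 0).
-3*exp(-2) - 4*exp(-3) - 4*cos(2) + 206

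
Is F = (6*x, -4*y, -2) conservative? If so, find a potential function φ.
Yes, F is conservative. φ = 3*x**2 - 2*y**2 - 2*z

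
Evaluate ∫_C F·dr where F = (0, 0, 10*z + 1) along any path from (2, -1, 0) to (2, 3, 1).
6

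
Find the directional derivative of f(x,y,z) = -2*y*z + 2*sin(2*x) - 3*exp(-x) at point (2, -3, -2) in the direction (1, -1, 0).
sqrt(2)*(-4*exp(2) + 4*exp(2)*cos(4) + 3)*exp(-2)/2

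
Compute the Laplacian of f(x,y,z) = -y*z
0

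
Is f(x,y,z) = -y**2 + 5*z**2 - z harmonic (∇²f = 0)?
No, ∇²f = 8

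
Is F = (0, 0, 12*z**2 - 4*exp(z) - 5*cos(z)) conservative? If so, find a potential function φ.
Yes, F is conservative. φ = 4*z**3 - 4*exp(z) - 5*sin(z)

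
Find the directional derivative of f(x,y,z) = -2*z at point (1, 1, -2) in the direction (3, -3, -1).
2*sqrt(19)/19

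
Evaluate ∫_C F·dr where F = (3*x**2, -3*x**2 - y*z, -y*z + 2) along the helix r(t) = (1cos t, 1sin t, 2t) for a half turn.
-2 + pi/2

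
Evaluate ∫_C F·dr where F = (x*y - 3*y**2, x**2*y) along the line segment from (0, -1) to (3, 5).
27/2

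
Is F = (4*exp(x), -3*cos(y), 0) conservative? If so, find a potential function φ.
Yes, F is conservative. φ = 4*exp(x) - 3*sin(y)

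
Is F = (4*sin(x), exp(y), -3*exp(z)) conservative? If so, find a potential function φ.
Yes, F is conservative. φ = exp(y) - 3*exp(z) - 4*cos(x)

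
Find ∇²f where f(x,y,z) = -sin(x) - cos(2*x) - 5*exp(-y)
sin(x) + 4*cos(2*x) - 5*exp(-y)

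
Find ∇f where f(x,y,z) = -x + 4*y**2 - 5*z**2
(-1, 8*y, -10*z)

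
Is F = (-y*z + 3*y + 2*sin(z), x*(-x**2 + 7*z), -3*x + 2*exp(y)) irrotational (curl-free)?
No, ∇×F = (-7*x + 2*exp(y), -y + 2*cos(z) + 3, -3*x**2 + 8*z - 3)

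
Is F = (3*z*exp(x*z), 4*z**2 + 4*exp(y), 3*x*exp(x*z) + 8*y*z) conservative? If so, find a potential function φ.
Yes, F is conservative. φ = 4*y*z**2 + 4*exp(y) + 3*exp(x*z)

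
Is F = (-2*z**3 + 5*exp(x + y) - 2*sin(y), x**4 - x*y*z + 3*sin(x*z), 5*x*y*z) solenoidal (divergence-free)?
No, ∇·F = 5*x*y - x*z + 5*exp(x + y)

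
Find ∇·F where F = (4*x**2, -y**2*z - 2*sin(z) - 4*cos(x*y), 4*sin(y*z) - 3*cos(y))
4*x*sin(x*y) + 8*x - 2*y*z + 4*y*cos(y*z)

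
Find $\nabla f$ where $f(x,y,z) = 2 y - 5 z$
(0, 2, -5)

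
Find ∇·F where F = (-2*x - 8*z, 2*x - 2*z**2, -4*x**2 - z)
-3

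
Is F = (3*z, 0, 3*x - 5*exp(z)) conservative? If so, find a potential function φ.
Yes, F is conservative. φ = 3*x*z - 5*exp(z)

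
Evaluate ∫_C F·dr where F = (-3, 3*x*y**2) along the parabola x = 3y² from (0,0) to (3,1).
-36/5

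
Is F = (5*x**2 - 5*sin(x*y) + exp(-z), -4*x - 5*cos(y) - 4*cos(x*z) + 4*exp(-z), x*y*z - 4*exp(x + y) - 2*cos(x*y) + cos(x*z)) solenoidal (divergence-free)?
No, ∇·F = x*y - x*sin(x*z) + 10*x - 5*y*cos(x*y) + 5*sin(y)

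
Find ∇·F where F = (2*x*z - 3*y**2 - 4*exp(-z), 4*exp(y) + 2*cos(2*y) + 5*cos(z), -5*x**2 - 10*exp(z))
2*z + 4*exp(y) - 10*exp(z) - 4*sin(2*y)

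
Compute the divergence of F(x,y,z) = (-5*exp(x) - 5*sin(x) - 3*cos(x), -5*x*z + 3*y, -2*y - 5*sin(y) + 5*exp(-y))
-5*exp(x) + 3*sin(x) - 5*cos(x) + 3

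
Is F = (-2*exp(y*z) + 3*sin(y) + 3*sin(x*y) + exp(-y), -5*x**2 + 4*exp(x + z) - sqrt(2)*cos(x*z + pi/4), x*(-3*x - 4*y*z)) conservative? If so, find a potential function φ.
No, ∇×F = (-4*x*z - sqrt(2)*x*sin(x*z + pi/4) - 4*exp(x + z), 6*x + 4*y*z - 2*y*exp(y*z), -3*x*cos(x*y) - 10*x + 2*z*exp(y*z) + sqrt(2)*z*sin(x*z + pi/4) + 4*exp(x + z) - 3*cos(y) + exp(-y)) ≠ 0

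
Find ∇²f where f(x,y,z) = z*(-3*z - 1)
-6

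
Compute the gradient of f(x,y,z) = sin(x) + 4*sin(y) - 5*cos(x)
(5*sin(x) + cos(x), 4*cos(y), 0)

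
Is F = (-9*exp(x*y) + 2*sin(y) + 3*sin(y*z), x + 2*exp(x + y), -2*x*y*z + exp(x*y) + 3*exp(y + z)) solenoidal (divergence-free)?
No, ∇·F = -2*x*y - 9*y*exp(x*y) + 2*exp(x + y) + 3*exp(y + z)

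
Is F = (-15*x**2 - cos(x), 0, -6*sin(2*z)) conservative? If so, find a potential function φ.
Yes, F is conservative. φ = -5*x**3 - sin(x) + 3*cos(2*z)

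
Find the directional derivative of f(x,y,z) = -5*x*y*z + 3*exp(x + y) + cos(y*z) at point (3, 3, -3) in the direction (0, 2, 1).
3*sqrt(5)*(-sin(9) + 15 + 2*exp(6))/5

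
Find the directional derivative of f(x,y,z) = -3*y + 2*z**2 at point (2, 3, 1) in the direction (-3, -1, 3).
15*sqrt(19)/19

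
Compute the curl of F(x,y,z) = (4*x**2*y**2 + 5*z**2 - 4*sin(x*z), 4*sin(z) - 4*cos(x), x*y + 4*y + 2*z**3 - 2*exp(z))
(x - 4*cos(z) + 4, -4*x*cos(x*z) - y + 10*z, -8*x**2*y + 4*sin(x))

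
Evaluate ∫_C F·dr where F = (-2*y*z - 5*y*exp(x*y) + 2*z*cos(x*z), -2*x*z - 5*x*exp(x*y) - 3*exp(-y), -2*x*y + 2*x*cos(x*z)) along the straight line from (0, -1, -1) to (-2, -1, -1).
-5*exp(2) + 2*sin(2) + 9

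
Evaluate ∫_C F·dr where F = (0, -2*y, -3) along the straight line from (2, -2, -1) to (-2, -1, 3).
-9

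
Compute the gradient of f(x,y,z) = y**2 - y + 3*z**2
(0, 2*y - 1, 6*z)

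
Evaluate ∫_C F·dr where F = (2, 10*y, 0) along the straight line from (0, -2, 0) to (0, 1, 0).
-15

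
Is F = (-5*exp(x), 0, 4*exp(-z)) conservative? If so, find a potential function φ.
Yes, F is conservative. φ = -5*exp(x) - 4*exp(-z)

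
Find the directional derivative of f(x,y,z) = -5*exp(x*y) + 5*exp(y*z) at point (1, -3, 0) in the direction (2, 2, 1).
-5 + 20*exp(-3)/3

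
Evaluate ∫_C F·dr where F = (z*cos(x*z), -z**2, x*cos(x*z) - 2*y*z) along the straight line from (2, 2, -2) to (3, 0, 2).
sin(4) + sin(6) + 8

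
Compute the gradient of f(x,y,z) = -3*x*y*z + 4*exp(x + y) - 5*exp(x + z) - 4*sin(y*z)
(-3*y*z + 4*exp(x + y) - 5*exp(x + z), -3*x*z - 4*z*cos(y*z) + 4*exp(x + y), -3*x*y - 4*y*cos(y*z) - 5*exp(x + z))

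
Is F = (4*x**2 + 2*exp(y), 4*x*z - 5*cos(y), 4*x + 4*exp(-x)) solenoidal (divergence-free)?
No, ∇·F = 8*x + 5*sin(y)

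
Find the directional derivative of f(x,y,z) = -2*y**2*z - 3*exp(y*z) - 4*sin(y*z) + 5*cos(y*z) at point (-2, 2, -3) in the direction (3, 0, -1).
sqrt(10)*(3 + (-5*sin(6) + 4*cos(6) + 4)*exp(6))*exp(-6)/5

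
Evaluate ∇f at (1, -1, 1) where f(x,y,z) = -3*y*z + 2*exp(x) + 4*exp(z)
(2*E, -3, 3 + 4*E)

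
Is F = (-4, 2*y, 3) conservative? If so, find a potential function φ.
Yes, F is conservative. φ = -4*x + y**2 + 3*z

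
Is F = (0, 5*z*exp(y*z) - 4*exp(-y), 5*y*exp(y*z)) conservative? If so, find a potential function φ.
Yes, F is conservative. φ = 5*exp(y*z) + 4*exp(-y)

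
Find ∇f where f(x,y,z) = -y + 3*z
(0, -1, 3)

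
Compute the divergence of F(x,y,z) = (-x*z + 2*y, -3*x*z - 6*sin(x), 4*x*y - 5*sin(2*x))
-z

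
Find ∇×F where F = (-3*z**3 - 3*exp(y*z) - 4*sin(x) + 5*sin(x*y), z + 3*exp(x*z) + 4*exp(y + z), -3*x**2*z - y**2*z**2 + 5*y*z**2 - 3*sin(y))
(-3*x*exp(x*z) - 2*y*z**2 + 5*z**2 - 4*exp(y + z) - 3*cos(y) - 1, 6*x*z - 3*y*exp(y*z) - 9*z**2, -5*x*cos(x*y) + 3*z*exp(x*z) + 3*z*exp(y*z))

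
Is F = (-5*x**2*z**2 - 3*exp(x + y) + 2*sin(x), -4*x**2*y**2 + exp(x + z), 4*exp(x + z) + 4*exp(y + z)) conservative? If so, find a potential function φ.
No, ∇×F = (-exp(x + z) + 4*exp(y + z), -10*x**2*z - 4*exp(x + z), -8*x*y**2 + 3*exp(x + y) + exp(x + z)) ≠ 0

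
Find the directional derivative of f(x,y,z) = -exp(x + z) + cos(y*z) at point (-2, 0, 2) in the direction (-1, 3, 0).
sqrt(10)/10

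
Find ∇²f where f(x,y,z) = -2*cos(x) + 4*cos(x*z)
-4*x**2*cos(x*z) - 4*z**2*cos(x*z) + 2*cos(x)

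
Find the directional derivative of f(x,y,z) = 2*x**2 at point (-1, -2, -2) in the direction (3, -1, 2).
-6*sqrt(14)/7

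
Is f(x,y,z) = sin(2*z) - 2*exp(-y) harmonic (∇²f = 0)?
No, ∇²f = -4*sin(2*z) - 2*exp(-y)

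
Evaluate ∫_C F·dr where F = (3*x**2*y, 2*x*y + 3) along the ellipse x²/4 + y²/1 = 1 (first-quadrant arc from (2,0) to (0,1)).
13/3 - 3*pi/2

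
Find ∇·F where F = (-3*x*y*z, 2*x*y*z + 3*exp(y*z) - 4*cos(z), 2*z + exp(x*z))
2*x*z + x*exp(x*z) - 3*y*z + 3*z*exp(y*z) + 2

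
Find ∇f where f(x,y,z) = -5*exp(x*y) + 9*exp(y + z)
(-5*y*exp(x*y), -5*x*exp(x*y) + 9*exp(y + z), 9*exp(y + z))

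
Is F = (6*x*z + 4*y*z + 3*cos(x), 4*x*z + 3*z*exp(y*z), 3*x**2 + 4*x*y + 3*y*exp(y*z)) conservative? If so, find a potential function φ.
Yes, F is conservative. φ = 3*x**2*z + 4*x*y*z + 3*exp(y*z) + 3*sin(x)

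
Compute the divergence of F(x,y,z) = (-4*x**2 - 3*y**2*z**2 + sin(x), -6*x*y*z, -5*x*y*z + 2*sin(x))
-5*x*y - 6*x*z - 8*x + cos(x)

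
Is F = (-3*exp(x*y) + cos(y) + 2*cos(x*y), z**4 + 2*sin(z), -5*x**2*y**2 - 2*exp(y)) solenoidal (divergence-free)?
No, ∇·F = -y*(3*exp(x*y) + 2*sin(x*y))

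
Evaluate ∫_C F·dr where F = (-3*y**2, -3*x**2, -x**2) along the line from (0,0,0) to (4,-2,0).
16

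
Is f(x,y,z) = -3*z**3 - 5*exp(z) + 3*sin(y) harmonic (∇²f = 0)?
No, ∇²f = -18*z - 5*exp(z) - 3*sin(y)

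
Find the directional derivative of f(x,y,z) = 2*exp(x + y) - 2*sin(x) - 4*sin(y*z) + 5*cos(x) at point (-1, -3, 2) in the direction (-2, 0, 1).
2*sqrt(5)*((-5*sin(1) + 2*cos(1))*exp(4) - 2 + 6*exp(4)*cos(6))*exp(-4)/5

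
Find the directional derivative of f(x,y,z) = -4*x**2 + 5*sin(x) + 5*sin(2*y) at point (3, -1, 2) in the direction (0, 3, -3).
5*sqrt(2)*cos(2)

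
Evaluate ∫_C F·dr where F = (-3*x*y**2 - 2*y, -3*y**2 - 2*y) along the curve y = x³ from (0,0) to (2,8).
-680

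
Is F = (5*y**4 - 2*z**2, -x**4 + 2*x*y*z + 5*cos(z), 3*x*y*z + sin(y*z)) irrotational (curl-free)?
No, ∇×F = (-2*x*y + 3*x*z + z*cos(y*z) + 5*sin(z), z*(-3*y - 4), -4*x**3 - 20*y**3 + 2*y*z)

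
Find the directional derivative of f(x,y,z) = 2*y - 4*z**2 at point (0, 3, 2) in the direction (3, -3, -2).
13*sqrt(22)/11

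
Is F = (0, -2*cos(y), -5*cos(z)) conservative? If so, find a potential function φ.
Yes, F is conservative. φ = -2*sin(y) - 5*sin(z)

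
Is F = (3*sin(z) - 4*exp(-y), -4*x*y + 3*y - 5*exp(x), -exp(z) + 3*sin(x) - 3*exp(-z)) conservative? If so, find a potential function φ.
No, ∇×F = (0, -3*cos(x) + 3*cos(z), -4*y - 5*exp(x) - 4*exp(-y)) ≠ 0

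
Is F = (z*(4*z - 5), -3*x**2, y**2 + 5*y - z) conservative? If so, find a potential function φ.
No, ∇×F = (2*y + 5, 8*z - 5, -6*x) ≠ 0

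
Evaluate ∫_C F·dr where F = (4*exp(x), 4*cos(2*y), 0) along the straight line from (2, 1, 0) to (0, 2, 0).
-4*exp(2) - 2*sin(2) + 2*sin(4) + 4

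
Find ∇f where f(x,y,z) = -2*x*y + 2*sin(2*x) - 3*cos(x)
(-2*y + 3*sin(x) + 4*cos(2*x), -2*x, 0)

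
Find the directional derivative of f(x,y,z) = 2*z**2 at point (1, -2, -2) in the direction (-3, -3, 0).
0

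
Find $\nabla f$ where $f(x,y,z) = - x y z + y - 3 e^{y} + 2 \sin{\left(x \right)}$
(-y*z + 2*cos(x), -x*z - 3*exp(y) + 1, -x*y)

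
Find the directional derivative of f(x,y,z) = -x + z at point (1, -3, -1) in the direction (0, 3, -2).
-2*sqrt(13)/13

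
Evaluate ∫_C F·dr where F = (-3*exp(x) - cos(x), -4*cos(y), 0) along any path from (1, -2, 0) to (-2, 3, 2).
-3*sin(2) - 4*sin(3) - 3*exp(-2) + sin(1) + 3*E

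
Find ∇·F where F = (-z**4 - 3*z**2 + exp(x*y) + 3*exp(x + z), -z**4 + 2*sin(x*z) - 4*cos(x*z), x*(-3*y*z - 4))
-3*x*y + y*exp(x*y) + 3*exp(x + z)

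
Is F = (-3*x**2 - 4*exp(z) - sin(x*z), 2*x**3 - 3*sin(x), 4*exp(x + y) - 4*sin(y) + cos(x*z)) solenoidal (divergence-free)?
No, ∇·F = -x*sin(x*z) - 6*x - z*cos(x*z)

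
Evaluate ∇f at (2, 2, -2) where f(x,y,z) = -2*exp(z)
(0, 0, -2*exp(-2))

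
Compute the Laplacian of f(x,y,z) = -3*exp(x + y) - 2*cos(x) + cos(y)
-6*exp(x + y) + 2*cos(x) - cos(y)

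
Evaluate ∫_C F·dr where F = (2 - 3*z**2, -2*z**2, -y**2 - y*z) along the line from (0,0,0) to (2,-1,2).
-2/3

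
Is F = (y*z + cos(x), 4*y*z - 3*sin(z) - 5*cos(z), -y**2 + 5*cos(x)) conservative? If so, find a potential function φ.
No, ∇×F = (-6*y - 5*sin(z) + 3*cos(z), y + 5*sin(x), -z) ≠ 0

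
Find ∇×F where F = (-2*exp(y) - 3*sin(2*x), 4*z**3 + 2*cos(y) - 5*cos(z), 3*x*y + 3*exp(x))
(3*x - 12*z**2 - 5*sin(z), -3*y - 3*exp(x), 2*exp(y))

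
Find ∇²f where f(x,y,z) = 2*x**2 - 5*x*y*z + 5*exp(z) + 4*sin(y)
5*exp(z) - 4*sin(y) + 4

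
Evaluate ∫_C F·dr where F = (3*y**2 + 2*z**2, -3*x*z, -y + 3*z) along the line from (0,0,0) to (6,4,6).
138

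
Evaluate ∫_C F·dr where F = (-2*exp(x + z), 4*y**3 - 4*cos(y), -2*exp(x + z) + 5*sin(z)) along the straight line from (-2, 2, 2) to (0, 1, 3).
-2*exp(3) - 13 - 4*sin(1) + 5*cos(2) + 4*sin(2) - 5*cos(3)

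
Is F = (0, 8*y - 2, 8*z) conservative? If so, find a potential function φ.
Yes, F is conservative. φ = 4*y**2 - 2*y + 4*z**2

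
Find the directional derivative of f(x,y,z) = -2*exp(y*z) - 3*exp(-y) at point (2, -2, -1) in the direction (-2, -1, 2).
exp(2)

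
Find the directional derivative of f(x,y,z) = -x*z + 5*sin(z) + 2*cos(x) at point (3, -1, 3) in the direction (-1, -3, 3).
sqrt(19)*(15*cos(3) - 6 + 2*sin(3))/19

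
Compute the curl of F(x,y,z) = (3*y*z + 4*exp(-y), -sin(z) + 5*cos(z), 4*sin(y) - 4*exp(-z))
(5*sin(z) + 4*cos(y) + cos(z), 3*y, -3*z + 4*exp(-y))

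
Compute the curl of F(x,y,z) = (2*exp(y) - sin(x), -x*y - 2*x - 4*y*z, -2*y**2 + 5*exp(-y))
(-5*exp(-y), 0, -y - 2*exp(y) - 2)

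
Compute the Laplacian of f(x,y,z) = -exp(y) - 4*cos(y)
-exp(y) + 4*cos(y)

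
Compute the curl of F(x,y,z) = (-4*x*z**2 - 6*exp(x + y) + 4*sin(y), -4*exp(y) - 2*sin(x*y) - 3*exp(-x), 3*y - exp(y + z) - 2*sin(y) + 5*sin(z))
(-exp(y + z) - 2*cos(y) + 3, -8*x*z, -2*y*cos(x*y) + 6*exp(x + y) - 4*cos(y) + 3*exp(-x))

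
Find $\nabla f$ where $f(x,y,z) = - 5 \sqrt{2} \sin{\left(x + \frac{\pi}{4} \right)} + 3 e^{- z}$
(-5*sqrt(2)*cos(x + pi/4), 0, -3*exp(-z))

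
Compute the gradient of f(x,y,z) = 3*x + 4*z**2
(3, 0, 8*z)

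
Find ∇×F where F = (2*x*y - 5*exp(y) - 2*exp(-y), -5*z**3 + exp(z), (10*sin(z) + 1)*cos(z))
(15*z**2 - exp(z), 0, -2*x + 5*exp(y) - 2*exp(-y))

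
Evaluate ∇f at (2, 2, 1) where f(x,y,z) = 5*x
(5, 0, 0)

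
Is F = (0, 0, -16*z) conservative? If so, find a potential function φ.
Yes, F is conservative. φ = -8*z**2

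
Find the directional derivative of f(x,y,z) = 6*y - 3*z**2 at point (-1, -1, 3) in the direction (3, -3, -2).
9*sqrt(22)/11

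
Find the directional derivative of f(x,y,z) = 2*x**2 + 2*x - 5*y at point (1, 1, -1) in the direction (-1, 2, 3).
-8*sqrt(14)/7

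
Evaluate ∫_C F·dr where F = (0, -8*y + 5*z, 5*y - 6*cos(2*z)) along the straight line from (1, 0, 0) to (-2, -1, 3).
-19 - 3*sin(6)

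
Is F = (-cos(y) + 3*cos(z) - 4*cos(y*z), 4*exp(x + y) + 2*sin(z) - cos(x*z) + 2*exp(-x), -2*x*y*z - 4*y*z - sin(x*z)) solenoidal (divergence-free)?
No, ∇·F = -2*x*y - x*cos(x*z) - 4*y + 4*exp(x + y)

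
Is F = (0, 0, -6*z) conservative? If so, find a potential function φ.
Yes, F is conservative. φ = -3*z**2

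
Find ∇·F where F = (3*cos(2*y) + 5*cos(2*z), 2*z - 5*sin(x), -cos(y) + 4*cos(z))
-4*sin(z)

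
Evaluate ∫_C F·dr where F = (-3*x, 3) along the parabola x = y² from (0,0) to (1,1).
3/2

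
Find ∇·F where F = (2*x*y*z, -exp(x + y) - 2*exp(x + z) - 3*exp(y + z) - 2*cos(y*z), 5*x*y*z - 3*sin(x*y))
5*x*y + 2*y*z + 2*z*sin(y*z) - exp(x + y) - 3*exp(y + z)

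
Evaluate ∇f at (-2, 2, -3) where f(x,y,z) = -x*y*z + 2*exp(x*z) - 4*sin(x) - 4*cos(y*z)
(-6*exp(6) - 4*cos(2) + 6, -6 + 12*sin(6), -4*exp(6) - 8*sin(6) + 4)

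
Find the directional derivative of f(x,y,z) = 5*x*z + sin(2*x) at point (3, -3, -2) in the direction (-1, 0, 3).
sqrt(10)*(55 - 2*cos(6))/10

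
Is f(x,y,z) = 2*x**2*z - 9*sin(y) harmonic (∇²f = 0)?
No, ∇²f = 4*z + 9*sin(y)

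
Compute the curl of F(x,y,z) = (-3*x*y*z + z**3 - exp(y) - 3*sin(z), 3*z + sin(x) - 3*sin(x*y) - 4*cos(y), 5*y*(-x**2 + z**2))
(-5*x**2 + 5*z**2 - 3, 7*x*y + 3*z**2 - 3*cos(z), 3*x*z - 3*y*cos(x*y) + exp(y) + cos(x))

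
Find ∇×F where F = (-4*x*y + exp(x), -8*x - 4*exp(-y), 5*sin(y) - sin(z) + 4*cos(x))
(5*cos(y), 4*sin(x), 4*x - 8)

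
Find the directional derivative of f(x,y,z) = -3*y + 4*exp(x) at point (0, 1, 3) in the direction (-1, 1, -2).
-7*sqrt(6)/6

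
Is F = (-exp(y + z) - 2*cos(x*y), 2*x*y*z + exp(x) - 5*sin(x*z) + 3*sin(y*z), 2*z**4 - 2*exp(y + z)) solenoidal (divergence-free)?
No, ∇·F = 2*x*z + 2*y*sin(x*y) + 8*z**3 + 3*z*cos(y*z) - 2*exp(y + z)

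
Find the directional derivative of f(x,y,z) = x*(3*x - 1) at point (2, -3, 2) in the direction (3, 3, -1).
33*sqrt(19)/19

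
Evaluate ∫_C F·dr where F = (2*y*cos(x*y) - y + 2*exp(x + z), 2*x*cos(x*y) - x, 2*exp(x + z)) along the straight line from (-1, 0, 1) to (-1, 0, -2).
-2 + 2*exp(-3)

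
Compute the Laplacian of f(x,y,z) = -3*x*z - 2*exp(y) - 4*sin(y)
-2*exp(y) + 4*sin(y)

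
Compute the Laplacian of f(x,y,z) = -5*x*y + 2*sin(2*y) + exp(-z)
-8*sin(2*y) + exp(-z)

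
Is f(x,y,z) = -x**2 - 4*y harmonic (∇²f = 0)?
No, ∇²f = -2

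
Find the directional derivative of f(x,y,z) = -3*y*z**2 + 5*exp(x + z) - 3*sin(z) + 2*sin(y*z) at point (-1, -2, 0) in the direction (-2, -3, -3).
sqrt(22)*(-25 + 21*E)*exp(-1)/22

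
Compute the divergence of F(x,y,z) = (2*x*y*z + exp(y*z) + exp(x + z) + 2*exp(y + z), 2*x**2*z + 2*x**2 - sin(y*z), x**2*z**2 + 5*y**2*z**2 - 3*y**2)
2*x**2*z + 10*y**2*z + 2*y*z - z*cos(y*z) + exp(x + z)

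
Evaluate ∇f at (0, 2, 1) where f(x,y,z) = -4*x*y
(-8, 0, 0)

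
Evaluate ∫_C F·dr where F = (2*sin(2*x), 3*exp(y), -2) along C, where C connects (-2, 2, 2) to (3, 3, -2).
-3*exp(2) - cos(6) + cos(4) + 8 + 3*exp(3)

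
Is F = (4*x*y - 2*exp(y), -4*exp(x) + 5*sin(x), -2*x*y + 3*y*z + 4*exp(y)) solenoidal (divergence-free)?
No, ∇·F = 7*y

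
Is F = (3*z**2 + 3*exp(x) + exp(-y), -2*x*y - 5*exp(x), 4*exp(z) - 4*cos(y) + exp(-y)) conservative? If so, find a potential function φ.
No, ∇×F = (4*sin(y) - exp(-y), 6*z, -2*y - 5*exp(x) + exp(-y)) ≠ 0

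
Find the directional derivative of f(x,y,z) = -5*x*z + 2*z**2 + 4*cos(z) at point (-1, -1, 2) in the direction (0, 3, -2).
sqrt(13)*(-2 + 8*sin(2)/13)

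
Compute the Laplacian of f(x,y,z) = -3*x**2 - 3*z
-6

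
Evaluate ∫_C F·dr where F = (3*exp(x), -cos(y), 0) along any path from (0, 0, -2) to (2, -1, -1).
-3 + sin(1) + 3*exp(2)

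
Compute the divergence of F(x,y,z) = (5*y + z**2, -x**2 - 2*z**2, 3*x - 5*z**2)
-10*z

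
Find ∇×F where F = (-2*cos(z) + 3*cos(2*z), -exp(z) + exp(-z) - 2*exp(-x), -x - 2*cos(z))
(2*cosh(z), 2*sin(z) - 6*sin(2*z) + 1, 2*exp(-x))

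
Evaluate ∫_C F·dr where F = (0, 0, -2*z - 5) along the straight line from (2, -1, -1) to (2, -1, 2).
-18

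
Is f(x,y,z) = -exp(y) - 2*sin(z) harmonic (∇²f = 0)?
No, ∇²f = -exp(y) + 2*sin(z)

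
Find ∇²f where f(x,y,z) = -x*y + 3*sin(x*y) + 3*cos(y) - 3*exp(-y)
-3*x**2*sin(x*y) - 3*y**2*sin(x*y) - 3*cos(y) - 3*exp(-y)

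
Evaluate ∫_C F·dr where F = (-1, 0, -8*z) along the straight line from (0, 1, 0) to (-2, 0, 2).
-14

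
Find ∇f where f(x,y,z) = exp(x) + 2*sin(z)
(exp(x), 0, 2*cos(z))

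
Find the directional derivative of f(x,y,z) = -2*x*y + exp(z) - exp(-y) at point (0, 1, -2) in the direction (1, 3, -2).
sqrt(14)*(-2*exp(2) - 2 + 3*E)*exp(-2)/14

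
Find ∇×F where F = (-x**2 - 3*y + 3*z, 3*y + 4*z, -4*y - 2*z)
(-8, 3, 3)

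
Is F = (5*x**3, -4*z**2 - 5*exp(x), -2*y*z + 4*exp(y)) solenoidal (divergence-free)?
No, ∇·F = 15*x**2 - 2*y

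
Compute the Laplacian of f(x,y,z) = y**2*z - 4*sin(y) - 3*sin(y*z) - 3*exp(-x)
3*y**2*sin(y*z) + 3*z**2*sin(y*z) + 2*z + 4*sin(y) - 3*exp(-x)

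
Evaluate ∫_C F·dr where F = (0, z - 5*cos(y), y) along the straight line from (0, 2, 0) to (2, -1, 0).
5*sin(1) + 5*sin(2)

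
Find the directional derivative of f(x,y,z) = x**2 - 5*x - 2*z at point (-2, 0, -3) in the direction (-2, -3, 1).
8*sqrt(14)/7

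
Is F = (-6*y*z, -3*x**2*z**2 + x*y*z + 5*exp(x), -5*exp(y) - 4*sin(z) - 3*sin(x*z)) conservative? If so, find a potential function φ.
No, ∇×F = (6*x**2*z - x*y - 5*exp(y), -6*y + 3*z*cos(x*z), -6*x*z**2 + y*z + 6*z + 5*exp(x)) ≠ 0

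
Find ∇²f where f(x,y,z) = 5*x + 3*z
0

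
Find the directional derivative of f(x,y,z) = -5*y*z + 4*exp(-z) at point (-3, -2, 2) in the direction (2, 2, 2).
-4*sqrt(3)*exp(-2)/3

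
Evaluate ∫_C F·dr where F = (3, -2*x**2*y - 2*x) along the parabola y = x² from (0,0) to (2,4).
-142/3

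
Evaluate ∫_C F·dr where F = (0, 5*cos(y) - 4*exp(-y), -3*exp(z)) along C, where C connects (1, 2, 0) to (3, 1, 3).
-3*exp(3) - 5*sin(2) - 4*exp(-2) + 4*exp(-1) + 3 + 5*sin(1)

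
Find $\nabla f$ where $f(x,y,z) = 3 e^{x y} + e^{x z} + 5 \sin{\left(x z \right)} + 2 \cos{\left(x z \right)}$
(3*y*exp(x*y) + z*exp(x*z) - 2*z*sin(x*z) + 5*z*cos(x*z), 3*x*exp(x*y), x*(exp(x*z) - 2*sin(x*z) + 5*cos(x*z)))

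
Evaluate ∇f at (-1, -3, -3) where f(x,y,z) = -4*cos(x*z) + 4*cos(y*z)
(-12*sin(3), 12*sin(9), -4*sin(3) + 12*sin(9))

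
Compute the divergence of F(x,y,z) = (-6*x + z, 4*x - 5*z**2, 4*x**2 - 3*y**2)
-6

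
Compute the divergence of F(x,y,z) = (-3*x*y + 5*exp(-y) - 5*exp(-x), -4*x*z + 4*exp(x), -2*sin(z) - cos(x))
-3*y - 2*cos(z) + 5*exp(-x)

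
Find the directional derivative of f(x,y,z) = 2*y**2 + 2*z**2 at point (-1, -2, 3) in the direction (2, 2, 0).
-4*sqrt(2)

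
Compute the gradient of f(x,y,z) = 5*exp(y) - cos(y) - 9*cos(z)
(0, 5*exp(y) + sin(y), 9*sin(z))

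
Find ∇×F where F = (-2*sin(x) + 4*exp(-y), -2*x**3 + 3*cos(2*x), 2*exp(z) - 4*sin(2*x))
(0, 8*cos(2*x), -6*x**2 - 6*sin(2*x) + 4*exp(-y))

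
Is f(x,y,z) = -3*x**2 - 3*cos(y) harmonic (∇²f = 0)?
No, ∇²f = 3*cos(y) - 6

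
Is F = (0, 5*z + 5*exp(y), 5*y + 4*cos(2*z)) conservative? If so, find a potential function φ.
Yes, F is conservative. φ = 5*y*z + 5*exp(y) + 2*sin(2*z)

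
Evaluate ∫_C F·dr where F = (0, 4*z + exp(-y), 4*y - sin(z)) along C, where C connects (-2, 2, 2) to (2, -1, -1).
-12 - E + exp(-2) - cos(2) + cos(1)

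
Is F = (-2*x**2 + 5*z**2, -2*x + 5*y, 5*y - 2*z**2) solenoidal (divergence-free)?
No, ∇·F = -4*x - 4*z + 5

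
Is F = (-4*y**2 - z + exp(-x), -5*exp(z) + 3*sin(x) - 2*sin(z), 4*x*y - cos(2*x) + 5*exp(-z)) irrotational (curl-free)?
No, ∇×F = (4*x + 5*exp(z) + 2*cos(z), -4*y - 2*sin(2*x) - 1, 8*y + 3*cos(x))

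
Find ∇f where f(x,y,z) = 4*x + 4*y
(4, 4, 0)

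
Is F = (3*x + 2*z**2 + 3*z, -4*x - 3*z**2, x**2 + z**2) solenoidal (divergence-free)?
No, ∇·F = 2*z + 3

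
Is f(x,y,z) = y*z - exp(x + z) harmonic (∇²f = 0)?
No, ∇²f = -2*exp(x + z)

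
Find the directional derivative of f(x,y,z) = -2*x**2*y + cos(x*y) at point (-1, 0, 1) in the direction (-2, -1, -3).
sqrt(14)/7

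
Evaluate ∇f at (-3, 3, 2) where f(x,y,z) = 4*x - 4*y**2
(4, -24, 0)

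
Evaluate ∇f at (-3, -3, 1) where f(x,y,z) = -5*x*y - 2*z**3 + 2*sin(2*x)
(4*cos(6) + 15, 15, -6)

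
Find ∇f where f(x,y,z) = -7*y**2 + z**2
(0, -14*y, 2*z)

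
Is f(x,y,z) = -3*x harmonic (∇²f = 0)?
Yes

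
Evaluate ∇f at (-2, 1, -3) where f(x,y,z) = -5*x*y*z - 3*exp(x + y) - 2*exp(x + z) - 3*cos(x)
(-3*sin(2) - 3*exp(-1) - 2*exp(-5) + 15, -30 - 3*exp(-1), 10 - 2*exp(-5))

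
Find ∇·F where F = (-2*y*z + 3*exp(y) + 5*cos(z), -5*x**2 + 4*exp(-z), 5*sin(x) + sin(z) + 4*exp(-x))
cos(z)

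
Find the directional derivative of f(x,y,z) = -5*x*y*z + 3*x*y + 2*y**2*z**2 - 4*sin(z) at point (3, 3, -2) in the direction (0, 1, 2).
-sqrt(5)*(8*cos(2) + 147)/5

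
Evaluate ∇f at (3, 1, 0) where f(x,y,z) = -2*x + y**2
(-2, 2, 0)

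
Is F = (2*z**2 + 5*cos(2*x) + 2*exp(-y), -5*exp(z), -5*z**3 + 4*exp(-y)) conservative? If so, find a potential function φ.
No, ∇×F = (5*exp(z) - 4*exp(-y), 4*z, 2*exp(-y)) ≠ 0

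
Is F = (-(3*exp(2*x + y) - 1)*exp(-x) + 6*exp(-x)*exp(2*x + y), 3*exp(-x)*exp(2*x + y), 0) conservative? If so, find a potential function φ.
Yes, F is conservative. φ = (3*exp(2*x + y) - 1)*exp(-x)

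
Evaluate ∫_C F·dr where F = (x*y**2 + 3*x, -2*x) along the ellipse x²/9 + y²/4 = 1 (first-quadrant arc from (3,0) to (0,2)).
-45/2 - 3*pi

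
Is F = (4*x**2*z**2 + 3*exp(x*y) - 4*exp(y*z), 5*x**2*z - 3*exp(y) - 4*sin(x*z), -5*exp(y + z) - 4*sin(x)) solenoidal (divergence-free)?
No, ∇·F = 8*x*z**2 + 3*y*exp(x*y) - 3*exp(y) - 5*exp(y + z)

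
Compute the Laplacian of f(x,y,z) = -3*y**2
-6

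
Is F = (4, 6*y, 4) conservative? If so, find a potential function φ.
Yes, F is conservative. φ = 4*x + 3*y**2 + 4*z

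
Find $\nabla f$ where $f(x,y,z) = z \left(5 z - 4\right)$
(0, 0, 10*z - 4)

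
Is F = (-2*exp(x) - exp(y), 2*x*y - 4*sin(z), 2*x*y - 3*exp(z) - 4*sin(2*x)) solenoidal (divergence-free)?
No, ∇·F = 2*x - 2*exp(x) - 3*exp(z)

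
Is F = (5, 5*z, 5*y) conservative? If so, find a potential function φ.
Yes, F is conservative. φ = 5*x + 5*y*z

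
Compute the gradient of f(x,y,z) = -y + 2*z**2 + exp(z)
(0, -1, 4*z + exp(z))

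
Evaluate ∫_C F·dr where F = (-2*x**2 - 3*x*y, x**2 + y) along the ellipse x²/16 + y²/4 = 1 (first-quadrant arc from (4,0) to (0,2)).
98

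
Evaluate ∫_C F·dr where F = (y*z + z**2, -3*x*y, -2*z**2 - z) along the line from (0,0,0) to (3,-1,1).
-25/6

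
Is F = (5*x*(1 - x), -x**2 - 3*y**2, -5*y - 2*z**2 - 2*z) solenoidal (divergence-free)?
No, ∇·F = -10*x - 6*y - 4*z + 3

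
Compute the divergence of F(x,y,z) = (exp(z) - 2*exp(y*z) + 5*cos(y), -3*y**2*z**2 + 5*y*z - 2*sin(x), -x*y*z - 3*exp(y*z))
-x*y - 6*y*z**2 - 3*y*exp(y*z) + 5*z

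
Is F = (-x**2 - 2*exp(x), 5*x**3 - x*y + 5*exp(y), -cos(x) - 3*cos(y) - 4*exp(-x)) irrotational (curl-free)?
No, ∇×F = (3*sin(y), -sin(x) - 4*exp(-x), 15*x**2 - y)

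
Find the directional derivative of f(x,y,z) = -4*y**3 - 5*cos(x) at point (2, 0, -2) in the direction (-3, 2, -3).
-15*sqrt(22)*sin(2)/22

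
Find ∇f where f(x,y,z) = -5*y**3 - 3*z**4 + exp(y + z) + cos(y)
(0, -15*y**2 + exp(y + z) - sin(y), -12*z**3 + exp(y + z))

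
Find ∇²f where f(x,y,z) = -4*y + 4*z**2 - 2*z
8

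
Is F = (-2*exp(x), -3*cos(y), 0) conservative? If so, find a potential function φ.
Yes, F is conservative. φ = -2*exp(x) - 3*sin(y)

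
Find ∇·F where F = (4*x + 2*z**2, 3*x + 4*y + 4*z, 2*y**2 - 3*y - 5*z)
3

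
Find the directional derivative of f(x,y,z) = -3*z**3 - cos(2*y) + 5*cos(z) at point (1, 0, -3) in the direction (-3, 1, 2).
sqrt(14)*(-81 + 5*sin(3))/7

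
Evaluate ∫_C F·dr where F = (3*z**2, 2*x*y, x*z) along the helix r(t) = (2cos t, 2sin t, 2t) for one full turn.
96*pi**2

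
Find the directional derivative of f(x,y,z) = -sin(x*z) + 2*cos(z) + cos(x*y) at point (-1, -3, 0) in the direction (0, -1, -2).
-sqrt(5)*(sin(3) + 2)/5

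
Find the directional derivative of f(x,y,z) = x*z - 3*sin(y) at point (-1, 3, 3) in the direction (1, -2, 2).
2*cos(3) + 1/3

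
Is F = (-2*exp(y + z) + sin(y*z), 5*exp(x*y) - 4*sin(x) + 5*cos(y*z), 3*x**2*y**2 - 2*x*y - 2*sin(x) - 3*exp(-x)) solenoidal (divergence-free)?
No, ∇·F = 5*x*exp(x*y) - 5*z*sin(y*z)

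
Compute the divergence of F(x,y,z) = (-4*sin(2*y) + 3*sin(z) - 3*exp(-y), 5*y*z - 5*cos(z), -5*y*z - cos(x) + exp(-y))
-5*y + 5*z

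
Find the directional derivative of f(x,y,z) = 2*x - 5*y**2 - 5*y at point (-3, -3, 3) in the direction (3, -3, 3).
-23*sqrt(3)/3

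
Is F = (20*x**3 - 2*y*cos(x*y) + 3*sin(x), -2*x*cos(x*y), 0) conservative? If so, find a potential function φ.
Yes, F is conservative. φ = 5*x**4 - 2*sin(x*y) - 3*cos(x)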